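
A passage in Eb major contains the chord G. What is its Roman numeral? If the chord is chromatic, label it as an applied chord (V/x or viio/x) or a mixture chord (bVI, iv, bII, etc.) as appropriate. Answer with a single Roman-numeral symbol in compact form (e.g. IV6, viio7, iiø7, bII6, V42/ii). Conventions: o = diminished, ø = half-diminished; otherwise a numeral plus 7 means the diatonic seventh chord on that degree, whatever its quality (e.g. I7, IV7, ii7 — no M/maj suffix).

V/vi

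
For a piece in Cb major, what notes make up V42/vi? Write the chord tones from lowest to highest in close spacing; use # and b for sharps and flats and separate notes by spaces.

Db Eb G Bb

The slash means an applied dominant: we want the dominant of vi. In Cb major, vi is Ab minor, and its dominant is built on Eb.
Building a dominant seventh chord on Eb gives Eb-G-Bb-Db.
With the 42 figure the chord is in third inversion; from the bass Db upward in close position it reads Db-Eb-G-Bb.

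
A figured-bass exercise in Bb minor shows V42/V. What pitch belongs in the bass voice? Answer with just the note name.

The applied chord V42/V is rooted on C: C-E-G-Bb.
The figure 42 means third inversion — the seventh is in the bass.

Bb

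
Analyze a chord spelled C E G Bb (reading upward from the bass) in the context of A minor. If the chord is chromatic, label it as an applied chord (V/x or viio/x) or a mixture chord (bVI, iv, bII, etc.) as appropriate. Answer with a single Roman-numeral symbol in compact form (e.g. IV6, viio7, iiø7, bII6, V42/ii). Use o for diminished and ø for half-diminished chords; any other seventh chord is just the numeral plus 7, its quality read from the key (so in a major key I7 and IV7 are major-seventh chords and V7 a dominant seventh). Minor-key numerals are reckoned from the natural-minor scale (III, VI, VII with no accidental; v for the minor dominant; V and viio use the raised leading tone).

V7/VI

Stacked in thirds the chord is C-E-G-Bb: a dominant seventh chord on C.
C is not a diatonic chord root with this quality in A minor, but it lies a perfect fifth above F (VI), so the chord functions as an applied dominant of VI.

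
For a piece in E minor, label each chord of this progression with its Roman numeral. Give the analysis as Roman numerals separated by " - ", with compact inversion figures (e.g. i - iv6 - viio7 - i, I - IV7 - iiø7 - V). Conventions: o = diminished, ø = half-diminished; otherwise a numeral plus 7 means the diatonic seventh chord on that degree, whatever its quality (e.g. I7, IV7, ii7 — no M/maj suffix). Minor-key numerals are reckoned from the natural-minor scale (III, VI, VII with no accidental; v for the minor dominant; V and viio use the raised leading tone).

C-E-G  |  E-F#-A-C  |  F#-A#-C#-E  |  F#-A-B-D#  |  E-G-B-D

C-E-G: root C is the submediant; major triad there is VI.
E-F#-A-C: root F# is the supertonic; half-diminished seventh chord there is iiø42.
F#-A#-C#-E: chromatic; F# is V of V, so V7/V.
F#-A-B-D#: root B is the dominant; dominant seventh chord there is V43.
E-G-B-D: minor seventh chord on E = scale degree 1 → i7.

VI - iiø42 - V7/V - V43 - i7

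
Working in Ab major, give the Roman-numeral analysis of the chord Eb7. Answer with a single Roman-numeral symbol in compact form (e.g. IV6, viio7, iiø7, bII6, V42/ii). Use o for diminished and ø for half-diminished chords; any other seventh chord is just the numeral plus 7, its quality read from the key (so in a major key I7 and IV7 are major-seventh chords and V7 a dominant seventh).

The pitches Eb-G-Bb-Db form a dominant seventh chord rooted on Eb.
Eb is scale degree 5 in Ab major, and a dominant seventh chord on that degree is written V7.

V7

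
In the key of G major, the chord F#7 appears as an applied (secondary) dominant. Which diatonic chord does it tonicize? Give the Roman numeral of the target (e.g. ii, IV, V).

iii

The chord is a dominant seventh chord on F#.
A dominant resolves down a perfect fifth: F# → B. In G major, B is scale degree 3, i.e. iii.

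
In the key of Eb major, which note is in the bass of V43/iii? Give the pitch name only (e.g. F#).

A

The applied chord V43/iii is rooted on D: D-F#-A-C.
The figure 43 means second inversion — the fifth is in the bass.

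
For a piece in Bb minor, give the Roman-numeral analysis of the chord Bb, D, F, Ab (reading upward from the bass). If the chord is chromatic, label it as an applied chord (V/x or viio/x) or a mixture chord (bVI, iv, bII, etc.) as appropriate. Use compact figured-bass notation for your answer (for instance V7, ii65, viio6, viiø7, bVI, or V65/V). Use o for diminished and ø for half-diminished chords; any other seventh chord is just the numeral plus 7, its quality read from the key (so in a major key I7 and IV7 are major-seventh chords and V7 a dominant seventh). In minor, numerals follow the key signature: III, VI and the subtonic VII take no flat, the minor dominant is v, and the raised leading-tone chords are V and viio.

V7/iv

The pitches Bb-D-F-Ab form a dominant seventh chord rooted on Bb.
Bb is not a diatonic chord root with this quality in Bb minor, but it lies a perfect fifth above Eb (iv), so the chord functions as an applied dominant of iv.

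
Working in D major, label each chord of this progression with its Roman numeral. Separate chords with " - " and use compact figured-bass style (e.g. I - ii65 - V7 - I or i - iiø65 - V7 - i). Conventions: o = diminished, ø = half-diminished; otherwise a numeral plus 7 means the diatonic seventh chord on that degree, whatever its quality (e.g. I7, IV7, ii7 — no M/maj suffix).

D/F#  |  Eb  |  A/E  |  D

D/F#: root D is the tonic; major triad there is I6.
Eb is non-diatonic — a major triad on the lowered supertonic (Eb): the Neapolitan chord, bII.
A/E: root A is the dominant; major triad there is V64.
D has root D, degree 1 in D major, so I.

I6 - bII - V64 - I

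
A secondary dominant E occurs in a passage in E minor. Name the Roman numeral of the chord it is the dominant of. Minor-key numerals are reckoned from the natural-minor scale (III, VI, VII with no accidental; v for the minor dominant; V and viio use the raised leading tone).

iv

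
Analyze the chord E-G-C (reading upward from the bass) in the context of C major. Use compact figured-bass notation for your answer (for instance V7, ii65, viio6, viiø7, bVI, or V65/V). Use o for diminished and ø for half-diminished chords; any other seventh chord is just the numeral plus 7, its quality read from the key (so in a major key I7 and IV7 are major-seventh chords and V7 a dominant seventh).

The pitches C-E-G form a major triad rooted on C.
In C major, C is the tonic; the diatonic major triad there is I.
With E in the bass the chord is in first inversion, so the figured bass is 6.

I6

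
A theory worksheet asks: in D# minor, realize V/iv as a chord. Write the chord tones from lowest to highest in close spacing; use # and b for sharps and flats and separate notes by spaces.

V/iv is a secondary dominant — the dominant triad of iv. iv in D# minor is G#, so the applied chord's root is D#, a perfect fifth above.
Building a major triad on D# gives D#-F##-A#.

D# F## A#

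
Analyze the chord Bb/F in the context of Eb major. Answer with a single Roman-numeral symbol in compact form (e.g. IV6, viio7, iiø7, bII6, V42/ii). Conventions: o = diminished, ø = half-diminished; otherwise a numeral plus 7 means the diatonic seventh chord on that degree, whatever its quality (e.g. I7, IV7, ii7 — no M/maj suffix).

The pitches Bb-D-F form a major triad rooted on Bb.
In Eb major, Bb is the dominant; the diatonic major triad there is V.
With F in the bass the chord is in second inversion, so the figured bass is 64.

V64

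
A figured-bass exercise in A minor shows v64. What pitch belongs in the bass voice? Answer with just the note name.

B

v in A minor has root E; the chord is E-G-B.
The figure 64 means second inversion — the fifth is in the bass.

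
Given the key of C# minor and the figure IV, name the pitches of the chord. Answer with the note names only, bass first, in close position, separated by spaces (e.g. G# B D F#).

IV is the major subdominant, borrowed from the parallel major. In C# minor that root is F#.
So the chord is F#-A#-C#, a major triad.

F# A# C#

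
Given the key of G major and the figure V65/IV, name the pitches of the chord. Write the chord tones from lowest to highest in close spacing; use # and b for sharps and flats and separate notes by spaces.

V65/IV is a secondary dominant — the dominant seventh of IV. IV in G major is C, so the applied chord's root is G, a perfect fifth above.
Building a dominant seventh chord on G gives G-B-D-F.
The figured bass 65 indicates first inversion, placing the third (B) in the bass: B-D-F-G.

B D F G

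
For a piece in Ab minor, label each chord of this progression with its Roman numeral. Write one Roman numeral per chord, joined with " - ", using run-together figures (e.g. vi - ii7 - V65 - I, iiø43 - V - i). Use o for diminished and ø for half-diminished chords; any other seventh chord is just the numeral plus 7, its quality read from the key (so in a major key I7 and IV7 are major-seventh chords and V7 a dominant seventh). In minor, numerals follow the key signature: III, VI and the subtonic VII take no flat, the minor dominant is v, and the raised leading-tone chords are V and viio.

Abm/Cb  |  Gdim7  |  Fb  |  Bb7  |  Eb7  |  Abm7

i6 - viio7 - VI - V7/V - V7 - i7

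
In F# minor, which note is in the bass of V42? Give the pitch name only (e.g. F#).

V in F# minor has root C#; the chord is C#-E#-G#-B.
The figure 42 means third inversion — the seventh is in the bass.

B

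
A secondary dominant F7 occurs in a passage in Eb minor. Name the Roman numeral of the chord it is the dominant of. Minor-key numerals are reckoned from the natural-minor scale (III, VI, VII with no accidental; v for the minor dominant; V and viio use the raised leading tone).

The chord is a dominant seventh chord on F.
A dominant resolves down a perfect fifth: F → Bb. In Eb minor, Bb is scale degree 5, i.e. V.

V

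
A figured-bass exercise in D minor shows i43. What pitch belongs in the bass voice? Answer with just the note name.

A

i in D minor has root D; the chord is D-F-A-C.
The figure 43 means second inversion — the fifth is in the bass.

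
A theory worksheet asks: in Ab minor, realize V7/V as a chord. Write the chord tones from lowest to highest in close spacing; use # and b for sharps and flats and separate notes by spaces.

Bb D F Ab

The slash means an applied dominant: we want the dominant of V. In Ab minor, V is Eb major, and its dominant is built on Bb.
Building a dominant seventh chord on Bb gives Bb-D-F-Ab.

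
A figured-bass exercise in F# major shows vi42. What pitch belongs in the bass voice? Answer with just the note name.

C#

vi in F# major has root D#; the chord is D#-F#-A#-C#.
The figure 42 means third inversion — the seventh is in the bass.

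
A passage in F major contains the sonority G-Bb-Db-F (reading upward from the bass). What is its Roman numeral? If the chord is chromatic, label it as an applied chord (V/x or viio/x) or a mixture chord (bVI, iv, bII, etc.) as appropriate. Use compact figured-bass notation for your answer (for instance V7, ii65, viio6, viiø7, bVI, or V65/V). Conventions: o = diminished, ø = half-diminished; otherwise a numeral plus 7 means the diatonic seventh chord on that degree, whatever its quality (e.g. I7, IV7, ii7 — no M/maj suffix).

The pitches G-Bb-Db-F form a half-diminished seventh chord rooted on G.
G is the second degree of F major. This is the half-diminished supertonic seventh, borrowed from the parallel minor.

iiø7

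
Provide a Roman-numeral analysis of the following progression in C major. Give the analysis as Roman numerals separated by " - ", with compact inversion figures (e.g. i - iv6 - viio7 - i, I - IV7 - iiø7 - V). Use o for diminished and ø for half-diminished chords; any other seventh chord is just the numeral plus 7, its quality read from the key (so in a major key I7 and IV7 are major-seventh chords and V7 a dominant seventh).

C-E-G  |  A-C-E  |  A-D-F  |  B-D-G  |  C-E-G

I - vi - ii64 - V6 - I

C-E-G: major triad on C = scale degree 1 → I.
A-C-E: root A is the submediant; minor triad there is vi.
A-D-F: root D is the supertonic; minor triad there is ii64.
B-D-G: major triad on G = scale degree 5 → V6.
C-E-G: major triad on C = scale degree 1 → I.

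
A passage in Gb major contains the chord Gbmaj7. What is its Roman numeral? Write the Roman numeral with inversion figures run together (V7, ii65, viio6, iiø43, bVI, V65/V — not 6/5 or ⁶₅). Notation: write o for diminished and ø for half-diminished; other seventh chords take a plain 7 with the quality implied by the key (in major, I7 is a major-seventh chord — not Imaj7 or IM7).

I7

The pitches Gb-Bb-Db-F form a major seventh chord rooted on Gb.
In Gb major, Gb is the tonic; the diatonic major seventh chord there is I7.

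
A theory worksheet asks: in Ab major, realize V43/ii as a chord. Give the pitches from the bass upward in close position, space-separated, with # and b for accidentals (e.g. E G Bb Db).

C Eb F A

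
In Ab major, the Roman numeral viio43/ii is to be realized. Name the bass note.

The applied chord viio43/ii is rooted on A: A-C-Eb-Gb.
The figure 43 means second inversion — the fifth is in the bass.

Eb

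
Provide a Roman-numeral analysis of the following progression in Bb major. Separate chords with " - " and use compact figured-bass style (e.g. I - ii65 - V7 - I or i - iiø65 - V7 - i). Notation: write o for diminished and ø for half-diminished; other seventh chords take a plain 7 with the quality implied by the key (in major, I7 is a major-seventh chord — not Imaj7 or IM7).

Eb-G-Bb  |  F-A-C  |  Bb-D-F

IV - V - I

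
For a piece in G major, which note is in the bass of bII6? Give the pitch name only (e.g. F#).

bII in G major has root Ab; the chord is Ab-C-Eb.
The figure 6 means first inversion — the third is in the bass.

C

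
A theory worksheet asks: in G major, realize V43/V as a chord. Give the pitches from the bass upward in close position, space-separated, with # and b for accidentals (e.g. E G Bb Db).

V43/V is a secondary dominant — the dominant seventh of V. V in G major is D, so the applied chord's root is A, a perfect fifth above.
Building a dominant seventh chord on A gives A-C#-E-G.
The figured bass 43 indicates second inversion, placing the fifth (E) in the bass: E-G-A-C#.

E G A C#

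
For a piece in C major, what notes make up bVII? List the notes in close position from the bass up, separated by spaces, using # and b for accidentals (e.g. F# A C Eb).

Bb D F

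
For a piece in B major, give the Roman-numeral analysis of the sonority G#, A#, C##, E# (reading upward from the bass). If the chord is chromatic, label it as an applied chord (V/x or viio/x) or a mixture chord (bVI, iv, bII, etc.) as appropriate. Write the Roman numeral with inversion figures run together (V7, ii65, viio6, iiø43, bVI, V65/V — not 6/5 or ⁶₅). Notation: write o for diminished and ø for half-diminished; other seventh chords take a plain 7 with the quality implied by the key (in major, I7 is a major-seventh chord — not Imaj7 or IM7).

V42/iii

The pitches A#-C##-E#-G# form a dominant seventh chord rooted on A#.
A# is not a diatonic chord root with this quality in B major, but it lies a perfect fifth above D# (iii), so the chord functions as an applied dominant of iii.
With G# in the bass the chord is in third inversion, so the figured bass is 42.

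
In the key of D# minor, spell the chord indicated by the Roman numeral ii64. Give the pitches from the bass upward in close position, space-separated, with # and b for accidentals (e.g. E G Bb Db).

B# E# G#

ii64 is the minor supertonic, borrowed from the parallel major (the Dorian ii). In D# minor that root is E#.
So the chord is E#-G#-B#.
With the 64 figure the chord is in second inversion; from the bass B# upward in close position it reads B#-E#-G#.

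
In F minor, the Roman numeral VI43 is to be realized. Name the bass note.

Ab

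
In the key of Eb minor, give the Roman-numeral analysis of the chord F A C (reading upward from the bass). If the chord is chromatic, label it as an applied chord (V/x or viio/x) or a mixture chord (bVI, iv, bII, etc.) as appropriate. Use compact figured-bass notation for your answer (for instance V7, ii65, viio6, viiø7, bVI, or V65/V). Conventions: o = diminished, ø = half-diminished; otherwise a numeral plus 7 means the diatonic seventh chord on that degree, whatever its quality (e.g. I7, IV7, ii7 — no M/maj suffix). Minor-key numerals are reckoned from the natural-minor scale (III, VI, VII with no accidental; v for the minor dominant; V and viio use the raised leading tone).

V/V

Stacked in thirds the chord is F-A-C: a major triad on F.
F is not a diatonic chord root with this quality in Eb minor, but it lies a perfect fifth above Bb (V), so the chord functions as an applied dominant of V.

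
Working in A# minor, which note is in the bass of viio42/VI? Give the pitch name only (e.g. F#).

The applied chord viio42/VI is rooted on E#: E#-G#-B-D.
The figure 42 means third inversion — the seventh is in the bass.

D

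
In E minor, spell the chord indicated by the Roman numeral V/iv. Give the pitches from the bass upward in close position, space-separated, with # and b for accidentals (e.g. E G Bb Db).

E G# B

V/iv is a secondary dominant — the dominant triad of iv. iv in E minor is A, so the applied chord's root is E, a perfect fifth above.
Building a major triad on E gives E-G#-B.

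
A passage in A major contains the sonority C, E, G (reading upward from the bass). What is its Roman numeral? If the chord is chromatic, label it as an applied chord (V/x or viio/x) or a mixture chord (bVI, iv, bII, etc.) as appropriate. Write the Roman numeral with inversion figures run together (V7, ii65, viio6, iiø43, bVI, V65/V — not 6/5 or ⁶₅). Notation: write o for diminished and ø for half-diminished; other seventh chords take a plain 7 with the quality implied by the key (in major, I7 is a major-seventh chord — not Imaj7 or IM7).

Stacked in thirds the chord is C-E-G: a major triad on C.
C is the lowered third degree of A major (diatonic 3 would be C#). This is a major triad on the lowered third degree, borrowed from the parallel minor.

bIII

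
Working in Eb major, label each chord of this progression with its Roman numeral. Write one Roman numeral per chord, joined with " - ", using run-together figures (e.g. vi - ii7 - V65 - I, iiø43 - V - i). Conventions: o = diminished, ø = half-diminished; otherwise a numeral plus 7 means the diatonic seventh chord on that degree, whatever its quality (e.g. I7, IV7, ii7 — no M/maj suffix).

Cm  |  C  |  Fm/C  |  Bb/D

Cm: minor triad on C = scale degree 6 → vi.
C: chromatic; C is V of ii, so V/ii.
Fm/C has root F, degree 2 in Eb major, so ii64.
Bb/D: root Bb is the dominant; major triad there is V6.

vi - V/ii - ii64 - V6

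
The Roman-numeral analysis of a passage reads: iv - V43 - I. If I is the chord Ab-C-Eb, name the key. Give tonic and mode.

Ab major

I is given as Ab-C-Eb — a major triad with root Ab.
If Ab is scale degree 1 and the mode makes that degree carry a major triad, the tonic is Ab and the mode is major.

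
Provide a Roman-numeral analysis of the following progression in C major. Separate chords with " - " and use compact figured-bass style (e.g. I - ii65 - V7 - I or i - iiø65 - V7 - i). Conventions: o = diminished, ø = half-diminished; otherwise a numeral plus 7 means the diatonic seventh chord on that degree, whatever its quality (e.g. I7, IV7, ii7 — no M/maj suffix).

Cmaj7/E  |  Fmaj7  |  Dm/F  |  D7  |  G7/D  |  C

I65 - IV7 - ii6 - V7/V - V43 - I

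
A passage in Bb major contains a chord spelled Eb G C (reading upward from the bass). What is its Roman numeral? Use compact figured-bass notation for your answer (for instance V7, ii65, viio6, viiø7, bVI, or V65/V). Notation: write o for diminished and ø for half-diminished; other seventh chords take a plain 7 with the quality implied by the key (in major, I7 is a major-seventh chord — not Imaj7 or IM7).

ii6

The pitches C-Eb-G form a minor triad rooted on C.
In Bb major, C is the supertonic; the diatonic minor triad there is ii.
With Eb in the bass the chord is in first inversion, so the figured bass is 6.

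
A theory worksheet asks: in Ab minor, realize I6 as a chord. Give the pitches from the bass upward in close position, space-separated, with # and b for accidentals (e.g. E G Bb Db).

C Eb Ab

I6 is the major tonic (Picardy third), borrowed from the parallel major. In Ab minor that root is Ab.
So the chord is Ab-C-Eb.
With the 6 figure the chord is in first inversion; from the bass C upward in close position it reads C-Eb-Ab.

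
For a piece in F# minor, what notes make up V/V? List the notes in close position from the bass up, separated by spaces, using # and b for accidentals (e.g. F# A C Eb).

G# B# D#

V/V is a secondary dominant — the dominant triad of V. V in F# minor is C#, so the applied chord's root is G#, a perfect fifth above.
Building a major triad on G# gives G#-B#-D#.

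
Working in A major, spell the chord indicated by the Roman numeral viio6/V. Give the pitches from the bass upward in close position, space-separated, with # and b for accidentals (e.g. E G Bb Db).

The slash marks an applied leading-tone chord: viio of V. In A major, V is E, so the leading tone to it is D#, a half step below.
Building a diminished triad on D# gives D#-F#-A.
With the 6 figure the chord is in first inversion; from the bass F# upward in close position it reads F#-A-D#.

F# A D#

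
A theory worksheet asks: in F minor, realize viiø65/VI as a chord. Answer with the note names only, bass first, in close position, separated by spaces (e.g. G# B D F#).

viiø65/VI is a secondary leading-tone chord. The target VI is Db in F minor; the applied chord is rooted a semitone below, on C.
Building a half-diminished seventh chord on C gives C-Eb-Gb-Bb.
The figured bass 65 indicates first inversion, placing the third (Eb) in the bass: Eb-Gb-Bb-C.

Eb Gb Bb C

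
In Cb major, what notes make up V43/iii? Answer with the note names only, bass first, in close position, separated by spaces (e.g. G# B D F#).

V43/iii is a secondary dominant — the dominant seventh of iii. iii in Cb major is Eb, so the applied chord's root is Bb, a perfect fifth above.
Building a dominant seventh chord on Bb gives Bb-D-F-Ab.
The figured bass 43 indicates second inversion, placing the fifth (F) in the bass: F-Ab-Bb-D.

F Ab Bb D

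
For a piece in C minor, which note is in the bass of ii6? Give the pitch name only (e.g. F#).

F

ii in C minor has root D; the chord is D-F-A.
The figure 6 means first inversion — the third is in the bass.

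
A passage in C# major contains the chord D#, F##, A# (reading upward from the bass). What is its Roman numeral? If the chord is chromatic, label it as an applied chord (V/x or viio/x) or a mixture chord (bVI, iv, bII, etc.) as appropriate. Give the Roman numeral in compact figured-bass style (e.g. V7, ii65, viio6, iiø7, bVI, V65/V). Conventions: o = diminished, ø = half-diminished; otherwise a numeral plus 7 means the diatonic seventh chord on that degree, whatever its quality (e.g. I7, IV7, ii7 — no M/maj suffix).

V/V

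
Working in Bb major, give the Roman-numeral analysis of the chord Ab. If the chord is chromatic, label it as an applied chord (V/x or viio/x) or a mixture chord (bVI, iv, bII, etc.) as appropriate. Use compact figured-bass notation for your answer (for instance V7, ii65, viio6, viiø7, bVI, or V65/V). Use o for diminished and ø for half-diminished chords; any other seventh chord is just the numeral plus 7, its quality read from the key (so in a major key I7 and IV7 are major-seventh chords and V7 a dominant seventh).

bVII

Stacked in thirds the chord is Ab-C-Eb: a major triad on Ab.
Ab is the lowered seventh degree of Bb major (diatonic 7 would be A). This is a major triad on the lowered seventh degree (the subtonic), borrowed from the parallel minor.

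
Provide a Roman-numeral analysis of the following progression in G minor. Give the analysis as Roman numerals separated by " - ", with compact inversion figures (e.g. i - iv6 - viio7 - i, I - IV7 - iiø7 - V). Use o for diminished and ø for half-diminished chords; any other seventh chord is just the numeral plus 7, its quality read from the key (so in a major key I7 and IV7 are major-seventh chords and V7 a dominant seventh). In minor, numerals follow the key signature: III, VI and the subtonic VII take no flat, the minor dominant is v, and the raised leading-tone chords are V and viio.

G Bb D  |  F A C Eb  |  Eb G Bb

G-Bb-D: root G is the tonic; minor triad there is i.
F-A-C-Eb: dominant seventh chord on F = scale degree 7 → VII7.
Eb-G-Bb: major triad on Eb = scale degree 6 → VI.

i - VII7 - VI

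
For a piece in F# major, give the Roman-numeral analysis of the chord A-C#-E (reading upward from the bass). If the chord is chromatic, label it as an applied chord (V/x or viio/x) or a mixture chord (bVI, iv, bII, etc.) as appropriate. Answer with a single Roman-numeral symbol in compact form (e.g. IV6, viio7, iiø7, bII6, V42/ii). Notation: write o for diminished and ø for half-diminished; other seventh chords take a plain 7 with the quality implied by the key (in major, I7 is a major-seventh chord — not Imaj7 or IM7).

bIII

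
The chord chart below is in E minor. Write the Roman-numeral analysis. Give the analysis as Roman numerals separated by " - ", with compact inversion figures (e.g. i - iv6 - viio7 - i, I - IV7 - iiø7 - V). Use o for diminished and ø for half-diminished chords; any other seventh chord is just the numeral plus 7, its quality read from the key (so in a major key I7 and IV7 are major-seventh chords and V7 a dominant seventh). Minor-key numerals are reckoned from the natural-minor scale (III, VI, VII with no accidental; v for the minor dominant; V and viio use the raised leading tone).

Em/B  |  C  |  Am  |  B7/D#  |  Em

i64 - VI - iv - V65 - i

Em/B has root E, degree 1 in E minor, so i64.
C: root C is the submediant; major triad there is VI.
Am: minor triad on A = scale degree 4 → iv.
B7/D# has root B, degree 5 in E minor, so V65.
Em: root E is the tonic; minor triad there is i.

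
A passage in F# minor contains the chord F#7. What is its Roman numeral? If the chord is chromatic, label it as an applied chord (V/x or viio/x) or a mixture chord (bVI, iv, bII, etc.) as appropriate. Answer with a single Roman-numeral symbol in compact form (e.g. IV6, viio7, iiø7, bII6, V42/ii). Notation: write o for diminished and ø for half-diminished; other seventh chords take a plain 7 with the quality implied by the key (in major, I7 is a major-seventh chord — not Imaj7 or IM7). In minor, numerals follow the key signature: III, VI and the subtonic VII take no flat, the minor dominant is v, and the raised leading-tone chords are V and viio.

V7/iv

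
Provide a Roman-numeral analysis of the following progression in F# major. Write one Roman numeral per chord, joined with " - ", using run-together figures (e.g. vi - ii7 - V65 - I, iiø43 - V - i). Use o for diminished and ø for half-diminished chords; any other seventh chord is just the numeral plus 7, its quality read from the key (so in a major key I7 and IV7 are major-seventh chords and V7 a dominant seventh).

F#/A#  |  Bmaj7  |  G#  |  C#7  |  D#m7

F#/A#: major triad on F# = scale degree 1 → I6.
Bmaj7 has root B, degree 4 in F# major, so IV7.
G#: a major triad on G#, the applied dominant of V → V/V.
C#7: dominant seventh chord on C# = scale degree 5 → V7.
D#m7: minor seventh chord on D# = scale degree 6 → vi7.

I6 - IV7 - V/V - V7 - vi7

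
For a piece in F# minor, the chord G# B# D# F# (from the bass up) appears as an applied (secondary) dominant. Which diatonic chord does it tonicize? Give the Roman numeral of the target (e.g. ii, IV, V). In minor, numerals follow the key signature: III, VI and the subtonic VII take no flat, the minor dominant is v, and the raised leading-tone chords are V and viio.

The chord is a dominant seventh chord on G#.
A dominant resolves down a perfect fifth: G# → C#. In F# minor, C# is scale degree 5, i.e. V.

V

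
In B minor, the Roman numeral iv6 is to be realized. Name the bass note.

G

iv in B minor has root E; the chord is E-G-B.
The figure 6 means first inversion — the third is in the bass.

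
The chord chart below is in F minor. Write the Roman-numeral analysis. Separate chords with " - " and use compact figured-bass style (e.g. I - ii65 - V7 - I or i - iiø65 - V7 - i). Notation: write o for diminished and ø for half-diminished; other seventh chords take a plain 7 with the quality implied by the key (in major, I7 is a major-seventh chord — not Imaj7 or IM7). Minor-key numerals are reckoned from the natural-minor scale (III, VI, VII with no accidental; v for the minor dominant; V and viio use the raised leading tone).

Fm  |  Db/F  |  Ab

Fm: root F is the tonic; minor triad there is i.
Db/F has root Db, degree 6 in F minor, so VI6.
Ab: major triad on Ab = scale degree 3 → III.

i - VI6 - III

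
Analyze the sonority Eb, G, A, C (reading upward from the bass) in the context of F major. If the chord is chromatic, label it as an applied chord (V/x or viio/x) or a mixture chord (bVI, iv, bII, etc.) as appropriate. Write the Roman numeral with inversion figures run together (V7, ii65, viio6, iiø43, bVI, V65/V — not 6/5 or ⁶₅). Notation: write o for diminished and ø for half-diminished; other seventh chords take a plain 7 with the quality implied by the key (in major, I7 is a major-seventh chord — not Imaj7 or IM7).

viiø43/IV

The pitches A-C-Eb-G form a half-diminished seventh chord rooted on A.
A sits a half step below Bb (IV in F major); a diminished chord there is the applied leading-tone chord of IV.
With Eb in the bass the chord is in second inversion, so the figured bass is 43.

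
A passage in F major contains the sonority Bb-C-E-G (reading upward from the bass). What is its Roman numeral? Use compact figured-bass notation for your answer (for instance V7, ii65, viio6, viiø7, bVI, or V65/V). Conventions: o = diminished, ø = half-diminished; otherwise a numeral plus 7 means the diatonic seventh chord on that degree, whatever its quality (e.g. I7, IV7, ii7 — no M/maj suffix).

V42

Stacked in thirds the chord is C-E-G-Bb: a dominant seventh chord on C.
In F major, C is the dominant; the diatonic dominant seventh chord there is V7.
With Bb in the bass the chord is in third inversion, so the figured bass is 42.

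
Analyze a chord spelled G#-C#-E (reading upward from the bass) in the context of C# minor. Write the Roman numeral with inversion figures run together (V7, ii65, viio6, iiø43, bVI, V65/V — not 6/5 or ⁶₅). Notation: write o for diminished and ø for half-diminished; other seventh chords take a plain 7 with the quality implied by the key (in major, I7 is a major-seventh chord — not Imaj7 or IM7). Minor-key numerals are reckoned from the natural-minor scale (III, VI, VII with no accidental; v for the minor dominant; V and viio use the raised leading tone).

The pitches C#-E-G# form a minor triad rooted on C#.
C# is scale degree 1 in C# minor, and a minor triad on that degree is written i.
With G# in the bass the chord is in second inversion, so the figured bass is 64.

i64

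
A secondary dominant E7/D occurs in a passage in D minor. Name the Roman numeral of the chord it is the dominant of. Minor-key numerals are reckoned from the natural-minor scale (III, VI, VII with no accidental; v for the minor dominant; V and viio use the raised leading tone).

V

The chord is a dominant seventh chord on E.
A dominant resolves down a perfect fifth: E → A. In D minor, A is scale degree 5, i.e. V.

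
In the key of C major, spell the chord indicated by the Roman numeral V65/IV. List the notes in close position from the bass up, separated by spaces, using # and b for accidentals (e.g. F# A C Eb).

E G Bb C

The slash means an applied dominant: we want the dominant of IV. In C major, IV is F major, and its dominant is built on C.
Building a dominant seventh chord on C gives C-E-G-Bb.
The figured bass 65 indicates first inversion, placing the third (E) in the bass: E-G-Bb-C.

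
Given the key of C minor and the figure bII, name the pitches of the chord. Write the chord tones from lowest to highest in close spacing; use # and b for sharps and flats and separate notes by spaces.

Db F Ab

Scale degree 2 in C minor is D; lowering it a half step gives Db. bII is the Neapolitan chord — a major triad on the lowered second degree.
So the chord is Db-F-Ab, a major triad.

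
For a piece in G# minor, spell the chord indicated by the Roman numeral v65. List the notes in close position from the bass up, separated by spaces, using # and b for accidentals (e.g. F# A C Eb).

In G# minor, the dominant is D#, and the diatonic chord built there is a minor seventh chord.
That chord is spelled D#-F#-A#-C#.
The figured bass 65 indicates first inversion, placing the third (F#) in the bass: F#-A#-C#-D#.

F# A# C# D#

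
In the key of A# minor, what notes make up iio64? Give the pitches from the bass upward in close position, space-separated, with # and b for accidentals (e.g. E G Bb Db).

F# B# D#

The numeral's case and figure indicate a diminished triad. In A# minor its root, the supertonic, is B#.
Stacking thirds from B# gives B#-D#-F#.
The figured bass 64 indicates second inversion, placing the fifth (F#) in the bass: F#-B#-D#.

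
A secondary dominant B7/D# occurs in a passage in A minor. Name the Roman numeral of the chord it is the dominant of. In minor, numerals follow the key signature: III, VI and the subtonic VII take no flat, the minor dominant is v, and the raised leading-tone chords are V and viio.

The chord is a dominant seventh chord on B.
A dominant resolves down a perfect fifth: B → E. In A minor, E is scale degree 5, i.e. V.

V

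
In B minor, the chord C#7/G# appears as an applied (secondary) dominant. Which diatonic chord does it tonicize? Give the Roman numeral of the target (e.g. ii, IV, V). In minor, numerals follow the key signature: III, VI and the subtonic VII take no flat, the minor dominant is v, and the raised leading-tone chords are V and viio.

V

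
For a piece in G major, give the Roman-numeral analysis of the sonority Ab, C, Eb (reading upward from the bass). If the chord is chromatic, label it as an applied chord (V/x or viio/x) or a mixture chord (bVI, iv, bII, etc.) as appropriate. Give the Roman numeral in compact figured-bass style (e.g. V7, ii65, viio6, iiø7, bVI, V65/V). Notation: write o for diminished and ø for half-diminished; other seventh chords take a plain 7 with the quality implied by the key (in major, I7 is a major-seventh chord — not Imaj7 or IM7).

bII

Stacked in thirds the chord is Ab-C-Eb: a major triad on Ab.
Ab is the lowered second degree of G major (diatonic 2 would be A). This is the Neapolitan chord — a major triad on the lowered second degree.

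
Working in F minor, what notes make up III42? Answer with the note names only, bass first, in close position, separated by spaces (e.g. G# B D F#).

G Ab C Eb

The numeral's case and figure indicate a major seventh chord. In F minor its root, the third degree, is Ab.
Stacking thirds from Ab gives Ab-C-Eb-G.
The figured bass 42 indicates third inversion, placing the seventh (G) in the bass: G-Ab-C-Eb.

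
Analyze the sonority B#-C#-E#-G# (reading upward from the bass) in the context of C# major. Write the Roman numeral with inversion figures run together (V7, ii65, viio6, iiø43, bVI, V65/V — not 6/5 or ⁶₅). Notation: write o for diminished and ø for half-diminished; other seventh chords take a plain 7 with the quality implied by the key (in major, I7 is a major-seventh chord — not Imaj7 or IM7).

I42

Stacked in thirds the chord is C#-E#-G#-B#: a major seventh chord on C#.
C# is scale degree 1 in C# major, and a major seventh chord on that degree is written I7.
With B# in the bass the chord is in third inversion, so the figured bass is 42.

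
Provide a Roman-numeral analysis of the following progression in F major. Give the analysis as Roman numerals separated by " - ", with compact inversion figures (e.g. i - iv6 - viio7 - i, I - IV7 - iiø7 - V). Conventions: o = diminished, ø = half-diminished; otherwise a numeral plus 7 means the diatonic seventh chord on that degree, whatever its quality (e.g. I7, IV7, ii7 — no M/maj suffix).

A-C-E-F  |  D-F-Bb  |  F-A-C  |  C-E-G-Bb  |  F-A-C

A-C-E-F has root F, degree 1 in F major, so I65.
D-F-Bb: root Bb is the subdominant; major triad there is IV6.
F-A-C: root F is the tonic; major triad there is I.
C-E-G-Bb has root C, degree 5 in F major, so V7.
F-A-C: major triad on F = scale degree 1 → I.

I65 - IV6 - I - V7 - I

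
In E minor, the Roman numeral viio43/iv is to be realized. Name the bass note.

The applied chord viio43/iv is rooted on G#: G#-B-D-F.
The figure 43 means second inversion — the fifth is in the bass.

D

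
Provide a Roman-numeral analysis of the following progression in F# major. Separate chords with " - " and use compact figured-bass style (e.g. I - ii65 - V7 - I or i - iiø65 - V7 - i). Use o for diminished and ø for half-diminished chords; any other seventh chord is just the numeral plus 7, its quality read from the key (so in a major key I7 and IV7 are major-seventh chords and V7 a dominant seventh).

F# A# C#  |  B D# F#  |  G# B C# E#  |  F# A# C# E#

F#-A#-C#: root F# is the tonic; major triad there is I.
B-D#-F# has root B, degree 4 in F# major, so IV.
G#-B-C#-E#: dominant seventh chord on C# = scale degree 5 → V43.
F#-A#-C#-E#: root F# is the tonic; major seventh chord there is I7.

I - IV - V43 - I7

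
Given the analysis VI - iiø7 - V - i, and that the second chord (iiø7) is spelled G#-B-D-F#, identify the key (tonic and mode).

The anchor chord is a half-diminished seventh chord on G#, labeled iiø7.
Counting down one scale step from G# places the tonic on F#; a half-diminished seventh chord on degree 2 is diatonic only in minor.

F# minor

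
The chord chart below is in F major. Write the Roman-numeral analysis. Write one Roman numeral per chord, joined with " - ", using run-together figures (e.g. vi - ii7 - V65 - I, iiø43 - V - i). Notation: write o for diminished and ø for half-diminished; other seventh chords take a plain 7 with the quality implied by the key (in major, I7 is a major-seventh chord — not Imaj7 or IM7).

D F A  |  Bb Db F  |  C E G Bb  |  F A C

vi - iv - V7 - I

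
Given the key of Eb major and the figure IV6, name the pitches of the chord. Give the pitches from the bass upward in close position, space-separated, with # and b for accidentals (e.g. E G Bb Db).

C Eb Ab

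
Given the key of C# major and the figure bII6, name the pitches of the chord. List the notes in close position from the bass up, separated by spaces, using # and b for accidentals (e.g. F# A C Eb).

F# A D

bII6 is the Neapolitan sixth — a major triad on the lowered second degree, here in its customary first inversion. In C# major that root is D.
So the chord is D-F#-A, a major triad.
With the 6 figure the chord is in first inversion; from the bass F# upward in close position it reads F#-A-D.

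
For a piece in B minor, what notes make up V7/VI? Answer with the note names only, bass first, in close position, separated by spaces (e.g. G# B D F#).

D F# A C

The slash means an applied dominant: we want the dominant of VI. In B minor, VI is G major, and its dominant is built on D.
Building a dominant seventh chord on D gives D-F#-A-C.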